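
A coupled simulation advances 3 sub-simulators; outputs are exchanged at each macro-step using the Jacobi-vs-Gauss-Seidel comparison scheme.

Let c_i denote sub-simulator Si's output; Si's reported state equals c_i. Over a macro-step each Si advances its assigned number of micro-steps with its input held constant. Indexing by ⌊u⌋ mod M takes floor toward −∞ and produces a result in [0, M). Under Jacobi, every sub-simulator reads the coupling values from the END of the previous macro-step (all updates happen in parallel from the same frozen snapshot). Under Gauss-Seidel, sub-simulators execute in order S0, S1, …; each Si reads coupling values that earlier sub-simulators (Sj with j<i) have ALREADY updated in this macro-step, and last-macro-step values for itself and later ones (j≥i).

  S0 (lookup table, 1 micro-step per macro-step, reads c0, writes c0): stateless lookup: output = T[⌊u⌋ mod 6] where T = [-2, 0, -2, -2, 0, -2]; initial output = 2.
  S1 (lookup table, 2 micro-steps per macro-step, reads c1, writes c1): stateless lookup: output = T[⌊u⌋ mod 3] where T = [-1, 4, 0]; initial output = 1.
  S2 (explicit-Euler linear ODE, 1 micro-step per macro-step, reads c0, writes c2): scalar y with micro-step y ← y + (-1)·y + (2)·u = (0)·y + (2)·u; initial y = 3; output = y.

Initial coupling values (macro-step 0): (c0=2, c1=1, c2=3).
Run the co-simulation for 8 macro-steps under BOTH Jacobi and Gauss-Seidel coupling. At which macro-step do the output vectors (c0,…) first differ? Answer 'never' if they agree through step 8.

[Jacobi] macro 1: S0 reads c0=2 → after 1×micro: -2; S1 reads c1=1 → after 2×micro: 4; S2 reads c0=2 → after 1×micro: 4 ⇒ (c0=-2, c1=4, c2=4)
[Jacobi] macro 2: S0 reads c0=-2 → after 1×micro: 0; S1 reads c1=4 → after 2×micro: 4; S2 reads c0=-2 → after 1×micro: -4 ⇒ (c0=0, c1=4, c2=-4)
[Jacobi] macro 3: S0 reads c0=0 → after 1×micro: -2; S1 reads c1=4 → after 2×micro: 4; S2 reads c0=0 → after 1×micro: 0 ⇒ (c0=-2, c1=4, c2=0)
[Jacobi] macro 4: S0 reads c0=-2 → after 1×micro: 0; S1 reads c1=4 → after 2×micro: 4; S2 reads c0=-2 → after 1×micro: -4 ⇒ (c0=0, c1=4, c2=-4)
[Jacobi] macro 5: S0 reads c0=0 → after 1×micro: -2; S1 reads c1=4 → after 2×micro: 4; S2 reads c0=0 → after 1×micro: 0 ⇒ (c0=-2, c1=4, c2=0)
[Jacobi] macro 6: S0 reads c0=-2 → after 1×micro: 0; S1 reads c1=4 → after 2×micro: 4; S2 reads c0=-2 → after 1×micro: -4 ⇒ (c0=0, c1=4, c2=-4)
[Jacobi] macro 7: S0 reads c0=0 → after 1×micro: -2; S1 reads c1=4 → after 2×micro: 4; S2 reads c0=0 → after 1×micro: 0 ⇒ (c0=-2, c1=4, c2=0)
[Jacobi] macro 8: S0 reads c0=-2 → after 1×micro: 0; S1 reads c1=4 → after 2×micro: 4; S2 reads c0=-2 → after 1×micro: -4 ⇒ (c0=0, c1=4, c2=-4)
[Gauss-Seidel] macro 1: S0 reads c0=2 → after 1×micro: -2; S1 reads c1=1 → after 2×micro: 4; S2 reads c0=-2 → after 1×micro: -4 ⇒ (c0=-2, c1=4, c2=-4)
[Gauss-Seidel] macro 2: S0 reads c0=-2 → after 1×micro: 0; S1 reads c1=4 → after 2×micro: 4; S2 reads c0=0 → after 1×micro: 0 ⇒ (c0=0, c1=4, c2=0)
[Gauss-Seidel] macro 3: S0 reads c0=0 → after 1×micro: -2; S1 reads c1=4 → after 2×micro: 4; S2 reads c0=-2 → after 1×micro: -4 ⇒ (c0=-2, c1=4, c2=-4)
[Gauss-Seidel] macro 4: S0 reads c0=-2 → after 1×micro: 0; S1 reads c1=4 → after 2×micro: 4; S2 reads c0=0 → after 1×micro: 0 ⇒ (c0=0, c1=4, c2=0)
[Gauss-Seidel] macro 5: S0 reads c0=0 → after 1×micro: -2; S1 reads c1=4 → after 2×micro: 4; S2 reads c0=-2 → after 1×micro: -4 ⇒ (c0=-2, c1=4, c2=-4)
[Gauss-Seidel] macro 6: S0 reads c0=-2 → after 1×micro: 0; S1 reads c1=4 → after 2×micro: 4; S2 reads c0=0 → after 1×micro: 0 ⇒ (c0=0, c1=4, c2=0)
[Gauss-Seidel] macro 7: S0 reads c0=0 → after 1×micro: -2; S1 reads c1=4 → after 2×micro: 4; S2 reads c0=-2 → after 1×micro: -4 ⇒ (c0=-2, c1=4, c2=-4)
[Gauss-Seidel] macro 8: S0 reads c0=-2 → after 1×micro: 0; S1 reads c1=4 → after 2×micro: 4; S2 reads c0=0 → after 1×micro: 0 ⇒ (c0=0, c1=4, c2=0)

first divergence at macro-step: 1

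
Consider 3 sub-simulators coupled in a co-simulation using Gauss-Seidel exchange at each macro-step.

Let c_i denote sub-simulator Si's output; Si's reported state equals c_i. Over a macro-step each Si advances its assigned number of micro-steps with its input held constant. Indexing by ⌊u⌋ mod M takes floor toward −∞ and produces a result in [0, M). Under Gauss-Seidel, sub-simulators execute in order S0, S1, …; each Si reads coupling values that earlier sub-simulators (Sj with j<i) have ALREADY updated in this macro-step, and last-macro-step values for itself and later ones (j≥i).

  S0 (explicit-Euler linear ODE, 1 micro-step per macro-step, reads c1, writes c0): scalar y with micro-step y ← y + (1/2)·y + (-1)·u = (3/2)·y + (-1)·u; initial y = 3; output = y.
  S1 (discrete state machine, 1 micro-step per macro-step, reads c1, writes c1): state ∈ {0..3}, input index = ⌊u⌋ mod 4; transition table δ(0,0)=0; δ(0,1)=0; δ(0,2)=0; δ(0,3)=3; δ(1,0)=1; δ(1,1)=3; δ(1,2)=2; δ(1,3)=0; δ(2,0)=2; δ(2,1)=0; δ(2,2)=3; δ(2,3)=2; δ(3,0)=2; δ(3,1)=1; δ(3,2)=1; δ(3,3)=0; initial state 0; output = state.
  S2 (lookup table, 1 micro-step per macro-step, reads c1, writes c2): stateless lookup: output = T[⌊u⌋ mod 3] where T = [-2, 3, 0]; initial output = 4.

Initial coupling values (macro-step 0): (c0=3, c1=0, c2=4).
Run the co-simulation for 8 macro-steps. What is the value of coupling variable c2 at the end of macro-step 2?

macro 1: S0 reads c1=0 → after 1×micro: 9/2; S1 reads c1=0 → after 1×micro: 0; S2 reads c1=0 → after 1×micro: -2 ⇒ (c0=9/2, c1=0, c2=-2)
macro 2: S0 reads c1=0 → after 1×micro: 27/4; S1 reads c1=0 → after 1×micro: 0; S2 reads c1=0 → after 1×micro: -2 ⇒ (c0=27/4, c1=0, c2=-2)
macro 3: S0 reads c1=0 → after 1×micro: 81/8; S1 reads c1=0 → after 1×micro: 0; S2 reads c1=0 → after 1×micro: -2 ⇒ (c0=81/8, c1=0, c2=-2)
macro 4: S0 reads c1=0 → after 1×micro: 243/16; S1 reads c1=0 → after 1×micro: 0; S2 reads c1=0 → after 1×micro: -2 ⇒ (c0=243/16, c1=0, c2=-2)
macro 5: S0 reads c1=0 → after 1×micro: 729/32; S1 reads c1=0 → after 1×micro: 0; S2 reads c1=0 → after 1×micro: -2 ⇒ (c0=729/32, c1=0, c2=-2)
macro 6: S0 reads c1=0 → after 1×micro: 2187/64; S1 reads c1=0 → after 1×micro: 0; S2 reads c1=0 → after 1×micro: -2 ⇒ (c0=2187/64, c1=0, c2=-2)
macro 7: S0 reads c1=0 → after 1×micro: 6561/128; S1 reads c1=0 → after 1×micro: 0; S2 reads c1=0 → after 1×micro: -2 ⇒ (c0=6561/128, c1=0, c2=-2)
macro 8: S0 reads c1=0 → after 1×micro: 19683/256; S1 reads c1=0 → after 1×micro: 0; S2 reads c1=0 → after 1×micro: -2 ⇒ (c0=19683/256, c1=0, c2=-2)

c2 at macro-step 2 = -2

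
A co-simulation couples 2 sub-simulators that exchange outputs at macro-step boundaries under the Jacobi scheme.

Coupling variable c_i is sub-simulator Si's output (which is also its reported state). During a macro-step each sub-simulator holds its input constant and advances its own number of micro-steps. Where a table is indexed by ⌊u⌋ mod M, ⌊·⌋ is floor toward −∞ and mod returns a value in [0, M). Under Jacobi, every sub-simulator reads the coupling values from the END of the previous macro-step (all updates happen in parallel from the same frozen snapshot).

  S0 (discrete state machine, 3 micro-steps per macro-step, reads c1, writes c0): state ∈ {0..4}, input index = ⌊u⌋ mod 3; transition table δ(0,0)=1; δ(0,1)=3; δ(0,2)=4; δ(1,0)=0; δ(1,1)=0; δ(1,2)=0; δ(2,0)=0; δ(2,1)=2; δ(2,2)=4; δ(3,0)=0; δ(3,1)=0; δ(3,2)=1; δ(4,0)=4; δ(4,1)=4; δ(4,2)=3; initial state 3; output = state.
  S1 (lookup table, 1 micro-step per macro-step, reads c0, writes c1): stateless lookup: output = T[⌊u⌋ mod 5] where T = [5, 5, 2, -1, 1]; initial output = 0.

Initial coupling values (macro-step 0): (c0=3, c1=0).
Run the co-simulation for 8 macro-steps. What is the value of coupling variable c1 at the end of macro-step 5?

macro 1: S0 reads c1=0 → after 3×micro: 0; S1 reads c0=3 → after 1×micro: -1 ⇒ (c0=0, c1=-1)
macro 2: S0 reads c1=-1 → after 3×micro: 1; S1 reads c0=0 → after 1×micro: 5 ⇒ (c0=1, c1=5)
macro 3: S0 reads c1=5 → after 3×micro: 3; S1 reads c0=1 → after 1×micro: 5 ⇒ (c0=3, c1=5)
macro 4: S0 reads c1=5 → after 3×micro: 4; S1 reads c0=3 → after 1×micro: -1 ⇒ (c0=4, c1=-1)
macro 5: S0 reads c1=-1 → after 3×micro: 0; S1 reads c0=4 → after 1×micro: 1 ⇒ (c0=0, c1=1)
macro 6: S0 reads c1=1 → after 3×micro: 3; S1 reads c0=0 → after 1×micro: 5 ⇒ (c0=3, c1=5)
macro 7: S0 reads c1=5 → after 3×micro: 4; S1 reads c0=3 → after 1×micro: -1 ⇒ (c0=4, c1=-1)
macro 8: S0 reads c1=-1 → after 3×micro: 0; S1 reads c0=4 → after 1×micro: 1 ⇒ (c0=0, c1=1)

c1 at macro-step 5 = 1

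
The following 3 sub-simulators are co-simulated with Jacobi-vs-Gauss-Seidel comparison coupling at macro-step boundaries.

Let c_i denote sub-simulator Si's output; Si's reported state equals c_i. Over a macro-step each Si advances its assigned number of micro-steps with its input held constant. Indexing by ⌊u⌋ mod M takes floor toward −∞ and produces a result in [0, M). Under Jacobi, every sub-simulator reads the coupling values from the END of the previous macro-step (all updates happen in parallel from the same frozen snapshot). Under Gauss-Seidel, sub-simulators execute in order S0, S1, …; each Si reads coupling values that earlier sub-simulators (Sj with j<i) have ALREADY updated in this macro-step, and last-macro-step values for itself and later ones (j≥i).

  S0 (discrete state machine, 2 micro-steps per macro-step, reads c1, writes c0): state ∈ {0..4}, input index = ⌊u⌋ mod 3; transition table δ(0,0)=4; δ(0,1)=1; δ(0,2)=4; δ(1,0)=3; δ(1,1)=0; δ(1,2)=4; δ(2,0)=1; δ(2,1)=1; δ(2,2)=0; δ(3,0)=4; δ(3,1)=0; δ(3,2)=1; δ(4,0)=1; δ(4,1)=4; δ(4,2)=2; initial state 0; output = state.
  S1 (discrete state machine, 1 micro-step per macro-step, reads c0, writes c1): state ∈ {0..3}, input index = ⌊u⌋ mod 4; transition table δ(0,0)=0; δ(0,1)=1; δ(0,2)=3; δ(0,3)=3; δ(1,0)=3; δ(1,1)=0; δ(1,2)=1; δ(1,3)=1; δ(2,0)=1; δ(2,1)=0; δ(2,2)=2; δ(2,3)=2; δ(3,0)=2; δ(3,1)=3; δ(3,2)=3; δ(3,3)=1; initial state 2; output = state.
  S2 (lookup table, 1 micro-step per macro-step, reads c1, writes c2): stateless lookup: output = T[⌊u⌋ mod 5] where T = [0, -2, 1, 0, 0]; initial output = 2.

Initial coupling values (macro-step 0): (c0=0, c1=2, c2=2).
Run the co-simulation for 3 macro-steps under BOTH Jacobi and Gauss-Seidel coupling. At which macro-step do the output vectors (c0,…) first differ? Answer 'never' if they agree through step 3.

[Jacobi] macro 1: S0 reads c1=2 → after 2×micro: 2; S1 reads c0=0 → after 1×micro: 1; S2 reads c1=2 → after 1×micro: 1 ⇒ (c0=2, c1=1, c2=1)
[Jacobi] macro 2: S0 reads c1=1 → after 2×micro: 0; S1 reads c0=2 → after 1×micro: 1; S2 reads c1=1 → after 1×micro: -2 ⇒ (c0=0, c1=1, c2=-2)
[Jacobi] macro 3: S0 reads c1=1 → after 2×micro: 0; S1 reads c0=0 → after 1×micro: 3; S2 reads c1=1 → after 1×micro: -2 ⇒ (c0=0, c1=3, c2=-2)
[Gauss-Seidel] macro 1: S0 reads c1=2 → after 2×micro: 2; S1 reads c0=2 → after 1×micro: 2; S2 reads c1=2 → after 1×micro: 1 ⇒ (c0=2, c1=2, c2=1)
[Gauss-Seidel] macro 2: S0 reads c1=2 → after 2×micro: 4; S1 reads c0=4 → after 1×micro: 1; S2 reads c1=1 → after 1×micro: -2 ⇒ (c0=4, c1=1, c2=-2)
[Gauss-Seidel] macro 3: S0 reads c1=1 → after 2×micro: 4; S1 reads c0=4 → after 1×micro: 3; S2 reads c1=3 → after 1×micro: 0 ⇒ (c0=4, c1=3, c2=0)

first divergence at macro-step: 1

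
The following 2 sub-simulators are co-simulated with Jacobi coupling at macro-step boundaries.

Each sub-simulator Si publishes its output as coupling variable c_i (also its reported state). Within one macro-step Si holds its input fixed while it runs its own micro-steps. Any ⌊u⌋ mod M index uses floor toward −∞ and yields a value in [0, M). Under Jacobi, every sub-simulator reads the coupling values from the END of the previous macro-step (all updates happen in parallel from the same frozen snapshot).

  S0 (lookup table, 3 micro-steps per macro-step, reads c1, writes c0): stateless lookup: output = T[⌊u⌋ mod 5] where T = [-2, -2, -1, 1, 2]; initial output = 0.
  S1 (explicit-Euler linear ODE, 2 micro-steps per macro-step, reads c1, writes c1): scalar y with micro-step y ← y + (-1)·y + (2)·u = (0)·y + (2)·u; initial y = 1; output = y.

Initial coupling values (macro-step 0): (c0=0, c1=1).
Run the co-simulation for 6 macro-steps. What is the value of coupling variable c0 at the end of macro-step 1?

c0 at macro-step 1 = -2

macro 1: S0 reads c1=1 → after 3×micro: -2; S1 reads c1=1 → after 2×micro: 2 ⇒ (c0=-2, c1=2)
macro 2: S0 reads c1=2 → after 3×micro: -1; S1 reads c1=2 → after 2×micro: 4 ⇒ (c0=-1, c1=4)
macro 3: S0 reads c1=4 → after 3×micro: 2; S1 reads c1=4 → after 2×micro: 8 ⇒ (c0=2, c1=8)
macro 4: S0 reads c1=8 → after 3×micro: 1; S1 reads c1=8 → after 2×micro: 16 ⇒ (c0=1, c1=16)
macro 5: S0 reads c1=16 → after 3×micro: -2; S1 reads c1=16 → after 2×micro: 32 ⇒ (c0=-2, c1=32)
macro 6: S0 reads c1=32 → after 3×micro: -1; S1 reads c1=32 → after 2×micro: 64 ⇒ (c0=-1, c1=64)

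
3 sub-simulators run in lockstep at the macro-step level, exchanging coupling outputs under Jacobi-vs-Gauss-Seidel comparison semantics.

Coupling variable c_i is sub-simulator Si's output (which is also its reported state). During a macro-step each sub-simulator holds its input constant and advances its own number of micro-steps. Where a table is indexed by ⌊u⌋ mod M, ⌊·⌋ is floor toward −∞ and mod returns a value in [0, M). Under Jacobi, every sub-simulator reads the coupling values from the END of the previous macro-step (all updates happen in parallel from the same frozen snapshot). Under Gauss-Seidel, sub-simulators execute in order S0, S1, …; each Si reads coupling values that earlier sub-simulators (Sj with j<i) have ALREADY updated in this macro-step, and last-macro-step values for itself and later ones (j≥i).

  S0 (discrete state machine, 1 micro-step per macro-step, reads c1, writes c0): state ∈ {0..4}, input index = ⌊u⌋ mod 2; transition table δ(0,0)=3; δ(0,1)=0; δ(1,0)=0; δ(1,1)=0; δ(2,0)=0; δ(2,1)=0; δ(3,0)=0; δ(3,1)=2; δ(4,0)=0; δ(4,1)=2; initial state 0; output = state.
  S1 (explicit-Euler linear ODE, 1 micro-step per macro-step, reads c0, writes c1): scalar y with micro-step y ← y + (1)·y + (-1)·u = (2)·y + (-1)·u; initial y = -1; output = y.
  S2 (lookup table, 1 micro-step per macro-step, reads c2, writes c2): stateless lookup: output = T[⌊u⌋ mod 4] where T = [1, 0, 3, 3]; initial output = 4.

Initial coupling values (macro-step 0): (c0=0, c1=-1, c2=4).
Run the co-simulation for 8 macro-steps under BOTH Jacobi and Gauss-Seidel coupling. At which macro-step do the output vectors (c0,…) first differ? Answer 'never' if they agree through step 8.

first divergence at macro-step: 2

[Jacobi] macro 1: S0 reads c1=-1 → after 1×micro: 0; S1 reads c0=0 → after 1×micro: -2; S2 reads c2=4 → after 1×micro: 1 ⇒ (c0=0, c1=-2, c2=1)
[Jacobi] macro 2: S0 reads c1=-2 → after 1×micro: 3; S1 reads c0=0 → after 1×micro: -4; S2 reads c2=1 → after 1×micro: 0 ⇒ (c0=3, c1=-4, c2=0)
[Jacobi] macro 3: S0 reads c1=-4 → after 1×micro: 0; S1 reads c0=3 → after 1×micro: -11; S2 reads c2=0 → after 1×micro: 1 ⇒ (c0=0, c1=-11, c2=1)
[Jacobi] macro 4: S0 reads c1=-11 → after 1×micro: 0; S1 reads c0=0 → after 1×micro: -22; S2 reads c2=1 → after 1×micro: 0 ⇒ (c0=0, c1=-22, c2=0)
[Jacobi] macro 5: S0 reads c1=-22 → after 1×micro: 3; S1 reads c0=0 → after 1×micro: -44; S2 reads c2=0 → after 1×micro: 1 ⇒ (c0=3, c1=-44, c2=1)
[Jacobi] macro 6: S0 reads c1=-44 → after 1×micro: 0; S1 reads c0=3 → after 1×micro: -91; S2 reads c2=1 → after 1×micro: 0 ⇒ (c0=0, c1=-91, c2=0)
[Jacobi] macro 7: S0 reads c1=-91 → after 1×micro: 0; S1 reads c0=0 → after 1×micro: -182; S2 reads c2=0 → after 1×micro: 1 ⇒ (c0=0, c1=-182, c2=1)
[Jacobi] macro 8: S0 reads c1=-182 → after 1×micro: 3; S1 reads c0=0 → after 1×micro: -364; S2 reads c2=1 → after 1×micro: 0 ⇒ (c0=3, c1=-364, c2=0)
[Gauss-Seidel] macro 1: S0 reads c1=-1 → after 1×micro: 0; S1 reads c0=0 → after 1×micro: -2; S2 reads c2=4 → after 1×micro: 1 ⇒ (c0=0, c1=-2, c2=1)
[Gauss-Seidel] macro 2: S0 reads c1=-2 → after 1×micro: 3; S1 reads c0=3 → after 1×micro: -7; S2 reads c2=1 → after 1×micro: 0 ⇒ (c0=3, c1=-7, c2=0)
[Gauss-Seidel] macro 3: S0 reads c1=-7 → after 1×micro: 2; S1 reads c0=2 → after 1×micro: -16; S2 reads c2=0 → after 1×micro: 1 ⇒ (c0=2, c1=-16, c2=1)
[Gauss-Seidel] macro 4: S0 reads c1=-16 → after 1×micro: 0; S1 reads c0=0 → after 1×micro: -32; S2 reads c2=1 → after 1×micro: 0 ⇒ (c0=0, c1=-32, c2=0)
[Gauss-Seidel] macro 5: S0 reads c1=-32 → after 1×micro: 3; S1 reads c0=3 → after 1×micro: -67; S2 reads c2=0 → after 1×micro: 1 ⇒ (c0=3, c1=-67, c2=1)
[Gauss-Seidel] macro 6: S0 reads c1=-67 → after 1×micro: 2; S1 reads c0=2 → after 1×micro: -136; S2 reads c2=1 → after 1×micro: 0 ⇒ (c0=2, c1=-136, c2=0)
[Gauss-Seidel] macro 7: S0 reads c1=-136 → after 1×micro: 0; S1 reads c0=0 → after 1×micro: -272; S2 reads c2=0 → after 1×micro: 1 ⇒ (c0=0, c1=-272, c2=1)
[Gauss-Seidel] macro 8: S0 reads c1=-272 → after 1×micro: 3; S1 reads c0=3 → after 1×micro: -547; S2 reads c2=1 → after 1×micro: 0 ⇒ (c0=3, c1=-547, c2=0)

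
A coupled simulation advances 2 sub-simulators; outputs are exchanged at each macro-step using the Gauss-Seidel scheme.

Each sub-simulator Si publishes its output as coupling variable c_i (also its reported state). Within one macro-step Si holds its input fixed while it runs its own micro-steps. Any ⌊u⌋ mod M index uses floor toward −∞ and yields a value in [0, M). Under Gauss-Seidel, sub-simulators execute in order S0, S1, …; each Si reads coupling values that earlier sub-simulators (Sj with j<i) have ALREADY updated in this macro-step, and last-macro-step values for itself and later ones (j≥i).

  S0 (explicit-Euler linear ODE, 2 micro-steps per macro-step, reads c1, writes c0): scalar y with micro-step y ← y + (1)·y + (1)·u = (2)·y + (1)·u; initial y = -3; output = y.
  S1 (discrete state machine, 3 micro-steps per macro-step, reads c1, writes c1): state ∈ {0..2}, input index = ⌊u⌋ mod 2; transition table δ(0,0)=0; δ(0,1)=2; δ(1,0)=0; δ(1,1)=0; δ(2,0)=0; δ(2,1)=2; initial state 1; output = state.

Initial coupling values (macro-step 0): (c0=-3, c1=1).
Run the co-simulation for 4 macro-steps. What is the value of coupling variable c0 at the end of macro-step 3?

c0 at macro-step 3 = -120

macro 1: S0 reads c1=1 → after 2×micro: -9; S1 reads c1=1 → after 3×micro: 2 ⇒ (c0=-9, c1=2)
macro 2: S0 reads c1=2 → after 2×micro: -30; S1 reads c1=2 → after 3×micro: 0 ⇒ (c0=-30, c1=0)
macro 3: S0 reads c1=0 → after 2×micro: -120; S1 reads c1=0 → after 3×micro: 0 ⇒ (c0=-120, c1=0)
macro 4: S0 reads c1=0 → after 2×micro: -480; S1 reads c1=0 → after 3×micro: 0 ⇒ (c0=-480, c1=0)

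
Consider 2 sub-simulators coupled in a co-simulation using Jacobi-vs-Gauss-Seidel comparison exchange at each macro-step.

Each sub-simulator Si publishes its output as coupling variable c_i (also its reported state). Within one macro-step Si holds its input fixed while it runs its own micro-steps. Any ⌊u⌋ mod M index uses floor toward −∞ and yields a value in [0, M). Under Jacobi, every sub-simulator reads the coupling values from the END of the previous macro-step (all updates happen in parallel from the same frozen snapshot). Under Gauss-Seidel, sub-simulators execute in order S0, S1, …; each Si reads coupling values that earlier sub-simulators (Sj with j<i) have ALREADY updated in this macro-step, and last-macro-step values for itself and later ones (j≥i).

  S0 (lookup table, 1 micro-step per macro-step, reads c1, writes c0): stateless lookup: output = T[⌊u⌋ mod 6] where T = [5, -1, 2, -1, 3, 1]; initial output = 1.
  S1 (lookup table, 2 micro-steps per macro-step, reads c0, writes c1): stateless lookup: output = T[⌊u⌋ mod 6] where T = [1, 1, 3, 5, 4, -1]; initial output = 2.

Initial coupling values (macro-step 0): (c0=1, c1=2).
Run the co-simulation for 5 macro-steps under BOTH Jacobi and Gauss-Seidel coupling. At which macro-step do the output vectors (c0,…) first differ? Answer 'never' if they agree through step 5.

[Jacobi] macro 1: S0 reads c1=2 → after 1×micro: 2; S1 reads c0=1 → after 2×micro: 1 ⇒ (c0=2, c1=1)
[Jacobi] macro 2: S0 reads c1=1 → after 1×micro: -1; S1 reads c0=2 → after 2×micro: 3 ⇒ (c0=-1, c1=3)
[Jacobi] macro 3: S0 reads c1=3 → after 1×micro: -1; S1 reads c0=-1 → after 2×micro: -1 ⇒ (c0=-1, c1=-1)
[Jacobi] macro 4: S0 reads c1=-1 → after 1×micro: 1; S1 reads c0=-1 → after 2×micro: -1 ⇒ (c0=1, c1=-1)
[Jacobi] macro 5: S0 reads c1=-1 → after 1×micro: 1; S1 reads c0=1 → after 2×micro: 1 ⇒ (c0=1, c1=1)
[Gauss-Seidel] macro 1: S0 reads c1=2 → after 1×micro: 2; S1 reads c0=2 → after 2×micro: 3 ⇒ (c0=2, c1=3)
[Gauss-Seidel] macro 2: S0 reads c1=3 → after 1×micro: -1; S1 reads c0=-1 → after 2×micro: -1 ⇒ (c0=-1, c1=-1)
[Gauss-Seidel] macro 3: S0 reads c1=-1 → after 1×micro: 1; S1 reads c0=1 → after 2×micro: 1 ⇒ (c0=1, c1=1)
[Gauss-Seidel] macro 4: S0 reads c1=1 → after 1×micro: -1; S1 reads c0=-1 → after 2×micro: -1 ⇒ (c0=-1, c1=-1)
[Gauss-Seidel] macro 5: S0 reads c1=-1 → after 1×micro: 1; S1 reads c0=1 → after 2×micro: 1 ⇒ (c0=1, c1=1)

first divergence at macro-step: 1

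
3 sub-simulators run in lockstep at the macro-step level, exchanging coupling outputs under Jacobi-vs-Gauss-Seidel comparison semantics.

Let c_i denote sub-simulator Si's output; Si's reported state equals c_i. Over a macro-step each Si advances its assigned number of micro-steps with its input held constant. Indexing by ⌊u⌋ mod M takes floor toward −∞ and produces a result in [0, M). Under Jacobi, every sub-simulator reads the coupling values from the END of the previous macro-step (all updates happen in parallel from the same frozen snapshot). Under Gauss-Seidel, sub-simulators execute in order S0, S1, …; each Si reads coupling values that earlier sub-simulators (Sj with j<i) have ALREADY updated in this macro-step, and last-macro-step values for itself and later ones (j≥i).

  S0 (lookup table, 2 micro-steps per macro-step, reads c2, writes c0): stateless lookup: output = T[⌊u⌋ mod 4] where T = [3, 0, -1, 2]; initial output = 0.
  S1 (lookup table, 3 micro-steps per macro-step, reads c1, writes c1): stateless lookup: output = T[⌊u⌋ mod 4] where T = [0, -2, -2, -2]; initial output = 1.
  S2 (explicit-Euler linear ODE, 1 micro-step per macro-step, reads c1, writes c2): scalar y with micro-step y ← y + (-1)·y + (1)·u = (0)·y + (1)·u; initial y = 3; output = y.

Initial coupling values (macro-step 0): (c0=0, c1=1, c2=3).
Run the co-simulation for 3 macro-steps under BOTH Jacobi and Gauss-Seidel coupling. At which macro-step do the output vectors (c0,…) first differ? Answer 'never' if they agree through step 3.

first divergence at macro-step: 1

[Jacobi] macro 1: S0 reads c2=3 → after 2×micro: 2; S1 reads c1=1 → after 3×micro: -2; S2 reads c1=1 → after 1×micro: 1 ⇒ (c0=2, c1=-2, c2=1)
[Jacobi] macro 2: S0 reads c2=1 → after 2×micro: 0; S1 reads c1=-2 → after 3×micro: -2; S2 reads c1=-2 → after 1×micro: -2 ⇒ (c0=0, c1=-2, c2=-2)
[Jacobi] macro 3: S0 reads c2=-2 → after 2×micro: -1; S1 reads c1=-2 → after 3×micro: -2; S2 reads c1=-2 → after 1×micro: -2 ⇒ (c0=-1, c1=-2, c2=-2)
[Gauss-Seidel] macro 1: S0 reads c2=3 → after 2×micro: 2; S1 reads c1=1 → after 3×micro: -2; S2 reads c1=-2 → after 1×micro: -2 ⇒ (c0=2, c1=-2, c2=-2)
[Gauss-Seidel] macro 2: S0 reads c2=-2 → after 2×micro: -1; S1 reads c1=-2 → after 3×micro: -2; S2 reads c1=-2 → after 1×micro: -2 ⇒ (c0=-1, c1=-2, c2=-2)
[Gauss-Seidel] macro 3: S0 reads c2=-2 → after 2×micro: -1; S1 reads c1=-2 → after 3×micro: -2; S2 reads c1=-2 → after 1×micro: -2 ⇒ (c0=-1, c1=-2, c2=-2)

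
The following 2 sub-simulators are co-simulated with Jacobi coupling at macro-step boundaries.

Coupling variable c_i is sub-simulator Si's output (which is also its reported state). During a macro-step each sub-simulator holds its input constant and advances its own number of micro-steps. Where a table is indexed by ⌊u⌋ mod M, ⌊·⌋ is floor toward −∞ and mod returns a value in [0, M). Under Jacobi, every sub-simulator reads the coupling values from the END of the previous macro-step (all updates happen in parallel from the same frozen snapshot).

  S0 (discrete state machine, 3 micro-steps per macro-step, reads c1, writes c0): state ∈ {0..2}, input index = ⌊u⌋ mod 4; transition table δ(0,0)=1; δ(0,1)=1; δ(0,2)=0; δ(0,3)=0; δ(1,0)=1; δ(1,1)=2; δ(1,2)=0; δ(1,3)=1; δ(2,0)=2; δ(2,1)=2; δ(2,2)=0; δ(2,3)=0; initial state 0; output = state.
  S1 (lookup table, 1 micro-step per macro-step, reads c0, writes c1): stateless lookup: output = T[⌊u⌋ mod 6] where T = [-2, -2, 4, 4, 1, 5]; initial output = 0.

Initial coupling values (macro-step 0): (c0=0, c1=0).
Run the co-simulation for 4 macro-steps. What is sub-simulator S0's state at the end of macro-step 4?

S0 state at macro-step 4 = 0

macro 1: S0 reads c1=0 → after 3×micro: 1; S1 reads c0=0 → after 1×micro: -2 ⇒ (c0=1, c1=-2)
macro 2: S0 reads c1=-2 → after 3×micro: 0; S1 reads c0=1 → after 1×micro: -2 ⇒ (c0=0, c1=-2)
macro 3: S0 reads c1=-2 → after 3×micro: 0; S1 reads c0=0 → after 1×micro: -2 ⇒ (c0=0, c1=-2)
macro 4: S0 reads c1=-2 → after 3×micro: 0; S1 reads c0=0 → after 1×micro: -2 ⇒ (c0=0, c1=-2)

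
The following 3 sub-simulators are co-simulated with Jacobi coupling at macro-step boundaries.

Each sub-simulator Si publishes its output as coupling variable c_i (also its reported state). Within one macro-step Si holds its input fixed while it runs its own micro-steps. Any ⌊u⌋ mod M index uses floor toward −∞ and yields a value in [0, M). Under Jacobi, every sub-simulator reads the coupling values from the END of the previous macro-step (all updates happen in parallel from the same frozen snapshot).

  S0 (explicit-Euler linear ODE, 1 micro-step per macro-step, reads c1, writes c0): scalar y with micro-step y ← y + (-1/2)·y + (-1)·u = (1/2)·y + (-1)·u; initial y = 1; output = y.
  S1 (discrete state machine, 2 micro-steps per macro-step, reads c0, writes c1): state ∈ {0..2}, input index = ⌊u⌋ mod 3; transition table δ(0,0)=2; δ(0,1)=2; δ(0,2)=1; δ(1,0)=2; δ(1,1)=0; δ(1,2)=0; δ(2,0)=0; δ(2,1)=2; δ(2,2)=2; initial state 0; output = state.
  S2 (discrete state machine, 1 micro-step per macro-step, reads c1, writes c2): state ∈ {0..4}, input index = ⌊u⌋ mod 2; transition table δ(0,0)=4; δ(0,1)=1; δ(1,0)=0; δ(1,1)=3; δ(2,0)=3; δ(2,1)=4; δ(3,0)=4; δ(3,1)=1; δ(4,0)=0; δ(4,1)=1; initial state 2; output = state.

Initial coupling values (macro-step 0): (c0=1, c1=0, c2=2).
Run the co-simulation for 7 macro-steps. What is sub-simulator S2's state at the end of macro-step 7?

macro 1: S0 reads c1=0 → after 1×micro: 1/2; S1 reads c0=1 → after 2×micro: 2; S2 reads c1=0 → after 1×micro: 3 ⇒ (c0=1/2, c1=2, c2=3)
macro 2: S0 reads c1=2 → after 1×micro: -7/4; S1 reads c0=1/2 → after 2×micro: 2; S2 reads c1=2 → after 1×micro: 4 ⇒ (c0=-7/4, c1=2, c2=4)
macro 3: S0 reads c1=2 → after 1×micro: -23/8; S1 reads c0=-7/4 → after 2×micro: 2; S2 reads c1=2 → after 1×micro: 0 ⇒ (c0=-23/8, c1=2, c2=0)
macro 4: S0 reads c1=2 → after 1×micro: -55/16; S1 reads c0=-23/8 → after 2×micro: 2; S2 reads c1=2 → after 1×micro: 4 ⇒ (c0=-55/16, c1=2, c2=4)
macro 5: S0 reads c1=2 → after 1×micro: -119/32; S1 reads c0=-55/16 → after 2×micro: 2; S2 reads c1=2 → after 1×micro: 0 ⇒ (c0=-119/32, c1=2, c2=0)
macro 6: S0 reads c1=2 → after 1×micro: -247/64; S1 reads c0=-119/32 → after 2×micro: 2; S2 reads c1=2 → after 1×micro: 4 ⇒ (c0=-247/64, c1=2, c2=4)
macro 7: S0 reads c1=2 → after 1×micro: -503/128; S1 reads c0=-247/64 → after 2×micro: 2; S2 reads c1=2 → after 1×micro: 0 ⇒ (c0=-503/128, c1=2, c2=0)

S2 state at macro-step 7 = 0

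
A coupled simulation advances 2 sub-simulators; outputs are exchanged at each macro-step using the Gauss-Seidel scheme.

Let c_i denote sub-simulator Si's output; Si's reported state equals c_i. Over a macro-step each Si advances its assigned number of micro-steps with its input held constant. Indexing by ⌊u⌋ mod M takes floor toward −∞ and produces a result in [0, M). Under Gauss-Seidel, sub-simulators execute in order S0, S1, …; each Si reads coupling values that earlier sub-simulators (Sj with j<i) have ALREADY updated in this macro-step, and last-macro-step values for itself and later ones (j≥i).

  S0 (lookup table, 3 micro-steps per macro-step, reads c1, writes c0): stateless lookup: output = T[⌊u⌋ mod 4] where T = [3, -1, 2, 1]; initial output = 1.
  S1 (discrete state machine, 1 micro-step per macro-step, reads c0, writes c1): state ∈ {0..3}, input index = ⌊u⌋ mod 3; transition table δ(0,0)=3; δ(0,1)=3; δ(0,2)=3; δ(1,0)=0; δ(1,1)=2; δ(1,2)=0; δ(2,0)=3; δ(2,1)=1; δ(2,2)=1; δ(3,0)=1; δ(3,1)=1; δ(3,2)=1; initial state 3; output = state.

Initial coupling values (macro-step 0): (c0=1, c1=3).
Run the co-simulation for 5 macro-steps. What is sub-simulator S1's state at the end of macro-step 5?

S1 state at macro-step 5 = 0

macro 1: S0 reads c1=3 → after 3×micro: 1; S1 reads c0=1 → after 1×micro: 1 ⇒ (c0=1, c1=1)
macro 2: S0 reads c1=1 → after 3×micro: -1; S1 reads c0=-1 → after 1×micro: 0 ⇒ (c0=-1, c1=0)
macro 3: S0 reads c1=0 → after 3×micro: 3; S1 reads c0=3 → after 1×micro: 3 ⇒ (c0=3, c1=3)
macro 4: S0 reads c1=3 → after 3×micro: 1; S1 reads c0=1 → after 1×micro: 1 ⇒ (c0=1, c1=1)
macro 5: S0 reads c1=1 → after 3×micro: -1; S1 reads c0=-1 → after 1×micro: 0 ⇒ (c0=-1, c1=0)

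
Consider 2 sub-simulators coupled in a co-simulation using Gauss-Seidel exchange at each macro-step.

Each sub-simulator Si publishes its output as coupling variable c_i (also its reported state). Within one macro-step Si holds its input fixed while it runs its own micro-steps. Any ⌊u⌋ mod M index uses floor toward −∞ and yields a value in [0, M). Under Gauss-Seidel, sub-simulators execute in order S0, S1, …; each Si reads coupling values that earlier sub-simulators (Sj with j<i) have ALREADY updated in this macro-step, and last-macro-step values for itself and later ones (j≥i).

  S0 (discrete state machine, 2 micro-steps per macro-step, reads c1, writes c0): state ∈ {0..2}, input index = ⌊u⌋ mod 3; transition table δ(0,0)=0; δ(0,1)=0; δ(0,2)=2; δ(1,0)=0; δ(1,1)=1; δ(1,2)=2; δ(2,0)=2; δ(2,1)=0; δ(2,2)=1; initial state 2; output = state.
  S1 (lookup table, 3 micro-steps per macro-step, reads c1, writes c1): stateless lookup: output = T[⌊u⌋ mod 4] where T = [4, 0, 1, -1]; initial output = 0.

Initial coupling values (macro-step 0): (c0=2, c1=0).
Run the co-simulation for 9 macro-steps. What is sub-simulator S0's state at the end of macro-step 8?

macro 1: S0 reads c1=0 → after 2×micro: 2; S1 reads c1=0 → after 3×micro: 4 ⇒ (c0=2, c1=4)
macro 2: S0 reads c1=4 → after 2×micro: 0; S1 reads c1=4 → after 3×micro: 4 ⇒ (c0=0, c1=4)
macro 3: S0 reads c1=4 → after 2×micro: 0; S1 reads c1=4 → after 3×micro: 4 ⇒ (c0=0, c1=4)
macro 4: S0 reads c1=4 → after 2×micro: 0; S1 reads c1=4 → after 3×micro: 4 ⇒ (c0=0, c1=4)
macro 5: S0 reads c1=4 → after 2×micro: 0; S1 reads c1=4 → after 3×micro: 4 ⇒ (c0=0, c1=4)
macro 6: S0 reads c1=4 → after 2×micro: 0; S1 reads c1=4 → after 3×micro: 4 ⇒ (c0=0, c1=4)
macro 7: S0 reads c1=4 → after 2×micro: 0; S1 reads c1=4 → after 3×micro: 4 ⇒ (c0=0, c1=4)
macro 8: S0 reads c1=4 → after 2×micro: 0; S1 reads c1=4 → after 3×micro: 4 ⇒ (c0=0, c1=4)
macro 9: S0 reads c1=4 → after 2×micro: 0; S1 reads c1=4 → after 3×micro: 4 ⇒ (c0=0, c1=4)

S0 state at macro-step 8 = 0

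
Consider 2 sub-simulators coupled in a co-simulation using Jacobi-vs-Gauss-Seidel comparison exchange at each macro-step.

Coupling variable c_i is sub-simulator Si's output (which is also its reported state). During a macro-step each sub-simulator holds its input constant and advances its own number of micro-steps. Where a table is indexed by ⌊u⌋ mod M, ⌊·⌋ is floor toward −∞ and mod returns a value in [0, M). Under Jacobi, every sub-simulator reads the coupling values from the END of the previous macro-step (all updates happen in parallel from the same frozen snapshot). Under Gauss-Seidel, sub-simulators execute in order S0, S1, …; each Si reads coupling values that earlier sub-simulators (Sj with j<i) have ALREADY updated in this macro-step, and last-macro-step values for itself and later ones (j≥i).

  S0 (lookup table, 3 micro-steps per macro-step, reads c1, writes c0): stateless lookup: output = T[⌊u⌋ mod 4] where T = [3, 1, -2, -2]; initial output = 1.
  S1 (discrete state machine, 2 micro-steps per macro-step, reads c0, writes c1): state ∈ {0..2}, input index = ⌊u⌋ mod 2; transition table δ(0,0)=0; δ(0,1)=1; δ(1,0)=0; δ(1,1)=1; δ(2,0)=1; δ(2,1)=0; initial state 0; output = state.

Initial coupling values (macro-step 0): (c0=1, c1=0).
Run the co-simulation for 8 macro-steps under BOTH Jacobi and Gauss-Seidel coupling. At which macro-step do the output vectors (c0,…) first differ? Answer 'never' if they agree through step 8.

first divergence at macro-step: never

[Jacobi] macro 1: S0 reads c1=0 → after 3×micro: 3; S1 reads c0=1 → after 2×micro: 1 ⇒ (c0=3, c1=1)
[Jacobi] macro 2: S0 reads c1=1 → after 3×micro: 1; S1 reads c0=3 → after 2×micro: 1 ⇒ (c0=1, c1=1)
[Jacobi] macro 3: S0 reads c1=1 → after 3×micro: 1; S1 reads c0=1 → after 2×micro: 1 ⇒ (c0=1, c1=1)
[Jacobi] macro 4: S0 reads c1=1 → after 3×micro: 1; S1 reads c0=1 → after 2×micro: 1 ⇒ (c0=1, c1=1)
[Jacobi] macro 5: S0 reads c1=1 → after 3×micro: 1; S1 reads c0=1 → after 2×micro: 1 ⇒ (c0=1, c1=1)
[Jacobi] macro 6: S0 reads c1=1 → after 3×micro: 1; S1 reads c0=1 → after 2×micro: 1 ⇒ (c0=1, c1=1)
[Jacobi] macro 7: S0 reads c1=1 → after 3×micro: 1; S1 reads c0=1 → after 2×micro: 1 ⇒ (c0=1, c1=1)
[Jacobi] macro 8: S0 reads c1=1 → after 3×micro: 1; S1 reads c0=1 → after 2×micro: 1 ⇒ (c0=1, c1=1)
[Gauss-Seidel] macro 1: S0 reads c1=0 → after 3×micro: 3; S1 reads c0=3 → after 2×micro: 1 ⇒ (c0=3, c1=1)
[Gauss-Seidel] macro 2: S0 reads c1=1 → after 3×micro: 1; S1 reads c0=1 → after 2×micro: 1 ⇒ (c0=1, c1=1)
[Gauss-Seidel] macro 3: S0 reads c1=1 → after 3×micro: 1; S1 reads c0=1 → after 2×micro: 1 ⇒ (c0=1, c1=1)
[Gauss-Seidel] macro 4: S0 reads c1=1 → after 3×micro: 1; S1 reads c0=1 → after 2×micro: 1 ⇒ (c0=1, c1=1)
[Gauss-Seidel] macro 5: S0 reads c1=1 → after 3×micro: 1; S1 reads c0=1 → after 2×micro: 1 ⇒ (c0=1, c1=1)
[Gauss-Seidel] macro 6: S0 reads c1=1 → after 3×micro: 1; S1 reads c0=1 → after 2×micro: 1 ⇒ (c0=1, c1=1)
[Gauss-Seidel] macro 7: S0 reads c1=1 → after 3×micro: 1; S1 reads c0=1 → after 2×micro: 1 ⇒ (c0=1, c1=1)
[Gauss-Seidel] macro 8: S0 reads c1=1 → after 3×micro: 1; S1 reads c0=1 → after 2×micro: 1 ⇒ (c0=1, c1=1)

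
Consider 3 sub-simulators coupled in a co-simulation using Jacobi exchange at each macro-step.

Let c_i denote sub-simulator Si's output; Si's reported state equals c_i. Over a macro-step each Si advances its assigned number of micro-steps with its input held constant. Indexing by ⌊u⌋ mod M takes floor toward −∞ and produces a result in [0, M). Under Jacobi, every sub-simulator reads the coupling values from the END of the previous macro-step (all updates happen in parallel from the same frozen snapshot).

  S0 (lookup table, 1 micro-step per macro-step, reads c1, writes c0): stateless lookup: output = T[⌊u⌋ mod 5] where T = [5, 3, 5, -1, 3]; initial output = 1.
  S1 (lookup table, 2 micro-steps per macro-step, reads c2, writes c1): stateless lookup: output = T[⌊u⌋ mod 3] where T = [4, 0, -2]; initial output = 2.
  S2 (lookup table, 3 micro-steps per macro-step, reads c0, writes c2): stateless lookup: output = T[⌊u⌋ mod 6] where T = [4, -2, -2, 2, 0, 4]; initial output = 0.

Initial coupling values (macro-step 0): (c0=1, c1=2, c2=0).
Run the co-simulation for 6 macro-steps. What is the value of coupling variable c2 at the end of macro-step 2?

c2 at macro-step 2 = 4

macro 1: S0 reads c1=2 → after 1×micro: 5; S1 reads c2=0 → after 2×micro: 4; S2 reads c0=1 → after 3×micro: -2 ⇒ (c0=5, c1=4, c2=-2)
macro 2: S0 reads c1=4 → after 1×micro: 3; S1 reads c2=-2 → after 2×micro: 0; S2 reads c0=5 → after 3×micro: 4 ⇒ (c0=3, c1=0, c2=4)
macro 3: S0 reads c1=0 → after 1×micro: 5; S1 reads c2=4 → after 2×micro: 0; S2 reads c0=3 → after 3×micro: 2 ⇒ (c0=5, c1=0, c2=2)
macro 4: S0 reads c1=0 → after 1×micro: 5; S1 reads c2=2 → after 2×micro: -2; S2 reads c0=5 → after 3×micro: 4 ⇒ (c0=5, c1=-2, c2=4)
macro 5: S0 reads c1=-2 → after 1×micro: -1; S1 reads c2=4 → after 2×micro: 0; S2 reads c0=5 → after 3×micro: 4 ⇒ (c0=-1, c1=0, c2=4)
macro 6: S0 reads c1=0 → after 1×micro: 5; S1 reads c2=4 → after 2×micro: 0; S2 reads c0=-1 → after 3×micro: 4 ⇒ (c0=5, c1=0, c2=4)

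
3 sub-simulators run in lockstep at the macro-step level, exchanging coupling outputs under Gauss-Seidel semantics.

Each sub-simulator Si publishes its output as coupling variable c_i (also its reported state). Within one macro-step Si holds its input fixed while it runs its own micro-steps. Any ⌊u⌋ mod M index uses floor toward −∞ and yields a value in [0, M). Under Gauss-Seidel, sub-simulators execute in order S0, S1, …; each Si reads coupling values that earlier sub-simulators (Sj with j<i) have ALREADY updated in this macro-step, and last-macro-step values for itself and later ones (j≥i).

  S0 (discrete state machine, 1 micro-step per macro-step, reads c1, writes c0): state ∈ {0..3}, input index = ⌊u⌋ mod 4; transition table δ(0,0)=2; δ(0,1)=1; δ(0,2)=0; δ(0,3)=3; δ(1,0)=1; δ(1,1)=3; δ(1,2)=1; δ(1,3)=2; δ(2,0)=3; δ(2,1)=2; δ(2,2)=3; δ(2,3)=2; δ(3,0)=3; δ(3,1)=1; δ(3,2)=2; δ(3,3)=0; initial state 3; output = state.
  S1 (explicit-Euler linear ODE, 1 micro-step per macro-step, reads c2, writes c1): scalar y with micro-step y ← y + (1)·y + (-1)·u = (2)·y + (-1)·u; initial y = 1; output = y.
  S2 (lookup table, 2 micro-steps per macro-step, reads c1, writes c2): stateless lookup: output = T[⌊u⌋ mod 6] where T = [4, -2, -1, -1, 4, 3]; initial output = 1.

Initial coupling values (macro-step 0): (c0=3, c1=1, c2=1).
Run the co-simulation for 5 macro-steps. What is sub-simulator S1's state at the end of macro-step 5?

macro 1: S0 reads c1=1 → after 1×micro: 1; S1 reads c2=1 → after 1×micro: 1; S2 reads c1=1 → after 2×micro: -2 ⇒ (c0=1, c1=1, c2=-2)
macro 2: S0 reads c1=1 → after 1×micro: 3; S1 reads c2=-2 → after 1×micro: 4; S2 reads c1=4 → after 2×micro: 4 ⇒ (c0=3, c1=4, c2=4)
macro 3: S0 reads c1=4 → after 1×micro: 3; S1 reads c2=4 → after 1×micro: 4; S2 reads c1=4 → after 2×micro: 4 ⇒ (c0=3, c1=4, c2=4)
macro 4: S0 reads c1=4 → after 1×micro: 3; S1 reads c2=4 → after 1×micro: 4; S2 reads c1=4 → after 2×micro: 4 ⇒ (c0=3, c1=4, c2=4)
macro 5: S0 reads c1=4 → after 1×micro: 3; S1 reads c2=4 → after 1×micro: 4; S2 reads c1=4 → after 2×micro: 4 ⇒ (c0=3, c1=4, c2=4)

S1 state at macro-step 5 = 4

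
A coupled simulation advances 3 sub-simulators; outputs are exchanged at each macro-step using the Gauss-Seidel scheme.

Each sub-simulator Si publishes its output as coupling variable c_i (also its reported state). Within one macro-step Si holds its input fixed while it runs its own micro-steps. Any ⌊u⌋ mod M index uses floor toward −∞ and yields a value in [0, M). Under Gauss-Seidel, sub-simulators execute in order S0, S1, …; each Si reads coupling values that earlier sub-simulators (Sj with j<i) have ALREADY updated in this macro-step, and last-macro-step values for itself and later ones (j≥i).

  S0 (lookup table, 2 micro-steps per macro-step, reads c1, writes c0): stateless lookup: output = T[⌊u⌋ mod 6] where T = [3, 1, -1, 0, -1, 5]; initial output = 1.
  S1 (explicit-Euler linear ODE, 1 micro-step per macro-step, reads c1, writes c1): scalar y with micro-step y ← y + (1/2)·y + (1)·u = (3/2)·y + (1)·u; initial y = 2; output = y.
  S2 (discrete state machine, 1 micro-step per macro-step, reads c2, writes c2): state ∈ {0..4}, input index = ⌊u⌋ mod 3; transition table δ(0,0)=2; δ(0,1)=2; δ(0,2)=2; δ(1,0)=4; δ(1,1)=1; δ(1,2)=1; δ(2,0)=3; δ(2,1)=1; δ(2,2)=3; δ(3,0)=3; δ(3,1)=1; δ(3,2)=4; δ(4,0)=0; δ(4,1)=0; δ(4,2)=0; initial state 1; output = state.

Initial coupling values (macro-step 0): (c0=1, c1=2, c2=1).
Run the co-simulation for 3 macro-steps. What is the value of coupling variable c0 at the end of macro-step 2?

macro 1: S0 reads c1=2 → after 2×micro: -1; S1 reads c1=2 → after 1×micro: 5; S2 reads c2=1 → after 1×micro: 1 ⇒ (c0=-1, c1=5, c2=1)
macro 2: S0 reads c1=5 → after 2×micro: 5; S1 reads c1=5 → after 1×micro: 25/2; S2 reads c2=1 → after 1×micro: 1 ⇒ (c0=5, c1=25/2, c2=1)
macro 3: S0 reads c1=25/2 → after 2×micro: 3; S1 reads c1=25/2 → after 1×micro: 125/4; S2 reads c2=1 → after 1×micro: 1 ⇒ (c0=3, c1=125/4, c2=1)

c0 at macro-step 2 = 5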